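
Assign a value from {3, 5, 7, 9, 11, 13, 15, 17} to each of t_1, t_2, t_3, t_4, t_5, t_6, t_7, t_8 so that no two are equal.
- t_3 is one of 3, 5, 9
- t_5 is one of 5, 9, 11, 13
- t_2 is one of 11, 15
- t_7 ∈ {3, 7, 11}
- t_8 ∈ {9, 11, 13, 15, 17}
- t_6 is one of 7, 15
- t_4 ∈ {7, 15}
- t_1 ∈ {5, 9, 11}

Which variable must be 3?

t_7

The 8 variables draw from only 8 values {3, 5, 7, 9, 11, 13, 15, 17}, so each is used; only t_8 can be 17, hence t_8 = 17.
The 7 still-open variables together cover exactly {3, 5, 7, 9, 11, 13, 15} — 7 values for 7 variables — and 13 appears only in t_5's list, so t_5 = 13.
The 2 variables t_4 and t_6 are confined to {7, 15}, which locks those values in; drop them from t_2, t_7.
t_2's domain is down to {11}, so t_2 = 11. Remove 11 from t_1, t_7.
So 3 goes to t_7.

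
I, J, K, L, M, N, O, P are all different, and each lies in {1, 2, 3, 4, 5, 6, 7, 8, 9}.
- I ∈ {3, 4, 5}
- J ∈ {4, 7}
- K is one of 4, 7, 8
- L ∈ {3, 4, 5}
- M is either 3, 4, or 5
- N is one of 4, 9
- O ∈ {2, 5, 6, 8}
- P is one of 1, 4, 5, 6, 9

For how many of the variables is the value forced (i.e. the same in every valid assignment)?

The 3 variables I, L, M are confined to {3, 4, 5}, which locks those values in; drop them from J, K, N, O, P.
J must be 7 (only option left). So K can't be 7.
K's domain is down to {8}, so K = 8. Eliminate 8 elsewhere: O.
N's domain is down to {9}, so N = 9. So P can't be 9.
Determined: J=7, K=8, N=9. The other variables each still have more than one consistent value. That makes 3.

3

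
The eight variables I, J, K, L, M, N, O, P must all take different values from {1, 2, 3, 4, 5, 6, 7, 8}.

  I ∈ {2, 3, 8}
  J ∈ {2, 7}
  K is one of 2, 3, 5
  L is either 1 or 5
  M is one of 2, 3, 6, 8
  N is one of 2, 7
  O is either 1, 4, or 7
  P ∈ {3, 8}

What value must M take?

6

The 8 variables together cover exactly {1, 2, 3, 4, 5, 6, 7, 8} — 8 values for 8 variables — and 4 appears only in O's list, so O = 4.
The 7 still-open variables together cover exactly {1, 2, 3, 5, 6, 7, 8} — 7 values for 7 variables — and 1 appears only in L's list, so L = 1.
Among the 6 still-open variables, 5 fits only K (and all 6 values in {2, 3, 5, 6, 7, 8} must be used), so K = 5.
The 5 still-open variables draw from only 5 values {2, 3, 6, 7, 8}, so each is used; only M can be 6, hence M = 6.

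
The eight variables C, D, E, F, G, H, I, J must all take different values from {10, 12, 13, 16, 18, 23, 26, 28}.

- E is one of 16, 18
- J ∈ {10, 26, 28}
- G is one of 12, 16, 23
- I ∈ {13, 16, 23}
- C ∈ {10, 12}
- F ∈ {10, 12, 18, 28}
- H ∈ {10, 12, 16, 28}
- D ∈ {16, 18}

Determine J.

Among the 8 variables, 13 fits only I (and all 8 values in {10, 12, 13, 16, 18, 23, 26, 28} must be used), so I = 13.
The 7 still-open variables together cover exactly {10, 12, 16, 18, 23, 26, 28} — 7 values for 7 variables — and 23 appears only in G's list, so G = 23.
Among the 6 still-open variables, 26 fits only J (and all 6 values in {10, 12, 16, 18, 26, 28} must be used), so J = 26.

26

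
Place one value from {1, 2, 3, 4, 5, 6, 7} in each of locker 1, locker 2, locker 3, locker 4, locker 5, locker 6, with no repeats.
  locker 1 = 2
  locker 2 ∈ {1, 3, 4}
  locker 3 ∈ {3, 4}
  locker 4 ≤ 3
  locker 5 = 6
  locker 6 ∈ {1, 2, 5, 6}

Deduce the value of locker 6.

5

locker 1 has just one choice, so locker 1 = 2. So locker 4, locker 6 can't be 2.
locker 5 must be 6 (only option left). Remove 6 from locker 6.
The 4 still-open variables draw from only 4 values {1, 3, 4, 5}, so each is used; only locker 6 can be 5, hence locker 6 = 5.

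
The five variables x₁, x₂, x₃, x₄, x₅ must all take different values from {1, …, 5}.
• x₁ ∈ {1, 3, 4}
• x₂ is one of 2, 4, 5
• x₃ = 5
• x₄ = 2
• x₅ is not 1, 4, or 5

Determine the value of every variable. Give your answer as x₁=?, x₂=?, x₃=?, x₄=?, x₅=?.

x₁=1, x₂=4, x₃=5, x₄=2, x₅=3

x₃ must be 5 (only option left). So x₂ can't be 5.
x₄ must be 2 (only option left). Strike 2 from x₂, x₅.
x₅'s domain is down to {3}, so x₅ = 3. Eliminate 3 elsewhere: x₁.
x₂'s domain is down to {4}, so x₂ = 4. Eliminate 4 elsewhere: x₁.
x₁ must be 1 (only option left).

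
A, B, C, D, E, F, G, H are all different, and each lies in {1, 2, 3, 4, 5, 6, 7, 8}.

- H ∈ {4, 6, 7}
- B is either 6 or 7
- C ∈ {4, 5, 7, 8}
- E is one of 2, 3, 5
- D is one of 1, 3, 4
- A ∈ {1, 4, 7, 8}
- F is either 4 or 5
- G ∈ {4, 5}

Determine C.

8

The 8 variables together cover exactly {1, 2, 3, 4, 5, 6, 7, 8} — 8 values for 8 variables — and 2 appears only in E's list, so E = 2.
Among the 7 still-open variables, 3 fits only D (and all 7 values in {1, 3, 4, 5, 6, 7, 8} must be used), so D = 3.
Among the 6 still-open variables, 1 fits only A (and all 6 values in {1, 4, 5, 6, 7, 8} must be used), so A = 1.
The 5 still-open variables together cover exactly {4, 5, 6, 7, 8} — 5 values for 5 variables — and 8 appears only in C's list, so C = 8.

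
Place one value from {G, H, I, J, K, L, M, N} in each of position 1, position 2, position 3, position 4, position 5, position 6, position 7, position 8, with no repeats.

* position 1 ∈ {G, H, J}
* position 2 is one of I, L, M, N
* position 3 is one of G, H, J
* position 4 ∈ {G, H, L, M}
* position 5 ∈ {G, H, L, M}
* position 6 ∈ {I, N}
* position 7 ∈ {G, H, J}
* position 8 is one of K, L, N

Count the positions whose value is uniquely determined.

The 8 variables together cover exactly {G, H, I, J, K, L, M, N} — 8 values for 8 variables — and K appears only in position 8's list, so position 8 = K.
position 1, position 3, position 7 between them cover only {G, H, J} — a naked triple. Remove those values from position 4, position 5.
position 4 and position 5 share exactly the 2 values {L, M}; by pigeonhole those values go to them, so strike L, M from position 2.
Determined: position 8=K. The other positions each still have more than one consistent value. That makes 1.

1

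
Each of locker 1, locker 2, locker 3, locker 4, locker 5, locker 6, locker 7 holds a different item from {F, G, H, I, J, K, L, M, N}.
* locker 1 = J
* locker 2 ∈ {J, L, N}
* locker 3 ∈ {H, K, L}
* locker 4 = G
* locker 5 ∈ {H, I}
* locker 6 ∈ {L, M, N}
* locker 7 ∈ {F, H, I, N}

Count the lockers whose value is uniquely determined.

2

locker 1 must be J (only option left). So locker 2 can't be J.
That leaves locker 4 = G.
Determined: locker 1=J, locker 4=G. The other lockers each still have more than one consistent value. That makes 2.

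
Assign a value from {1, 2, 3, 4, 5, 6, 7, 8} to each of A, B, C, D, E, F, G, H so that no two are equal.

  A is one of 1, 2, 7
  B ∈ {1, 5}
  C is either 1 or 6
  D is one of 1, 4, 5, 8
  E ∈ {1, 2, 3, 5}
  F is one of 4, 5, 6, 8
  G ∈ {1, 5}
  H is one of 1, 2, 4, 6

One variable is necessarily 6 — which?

The 8 variables draw from only 8 values {1, 2, 3, 4, 5, 6, 7, 8}, so each is used; only E can be 3, hence E = 3.
The 7 still-open variables together cover exactly {1, 2, 4, 5, 6, 7, 8} — 7 values for 7 variables — and 7 appears only in A's list, so A = 7.
The 6 still-open variables draw from only 6 values {1, 2, 4, 5, 6, 8}, so each is used; only H can be 2, hence H = 2.
B and G between them cover only {1, 5} — a naked pair. Remove those values from C, D, F.
So 6 goes to C.

C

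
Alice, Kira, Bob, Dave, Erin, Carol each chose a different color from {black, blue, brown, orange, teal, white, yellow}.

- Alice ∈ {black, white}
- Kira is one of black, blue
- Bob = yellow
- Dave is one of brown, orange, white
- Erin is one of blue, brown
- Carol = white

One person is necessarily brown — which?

Bob must be yellow (only option left).
That leaves Carol = white. So Alice, Dave can't be white.
Alice must be black (only option left). So Kira can't be black.
Kira must be blue (only option left). Strike blue from Erin.
So brown goes to Erin.

Erin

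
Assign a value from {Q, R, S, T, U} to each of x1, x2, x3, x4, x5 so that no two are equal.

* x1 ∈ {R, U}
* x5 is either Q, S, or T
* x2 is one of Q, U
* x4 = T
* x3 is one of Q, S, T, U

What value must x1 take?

R

x4's domain is down to {T}, so x4 = T. So x3, x5 can't be T.
The 4 still-open variables draw from only 4 values {Q, R, S, U}, so each is used; only x1 can be R, hence x1 = R.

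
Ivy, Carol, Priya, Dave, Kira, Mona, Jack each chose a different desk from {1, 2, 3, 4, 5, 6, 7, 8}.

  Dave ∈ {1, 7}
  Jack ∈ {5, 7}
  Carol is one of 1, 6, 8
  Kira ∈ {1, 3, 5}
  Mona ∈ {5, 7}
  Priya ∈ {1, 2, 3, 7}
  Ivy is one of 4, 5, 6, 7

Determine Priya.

2

Mona and Jack share exactly the 2 values {5, 7}; by pigeonhole those values go to them, so strike 5, 7 from Ivy, Priya, Dave, Kira.
Dave's domain is down to {1}, so Dave = 1. Eliminate 1 elsewhere: Carol, Priya, Kira.
Kira must be 3 (only option left). Strike 3 from Priya.
So Priya = 2.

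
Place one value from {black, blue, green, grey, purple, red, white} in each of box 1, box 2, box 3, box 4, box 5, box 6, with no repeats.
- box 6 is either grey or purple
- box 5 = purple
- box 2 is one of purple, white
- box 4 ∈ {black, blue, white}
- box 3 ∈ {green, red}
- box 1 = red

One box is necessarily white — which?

box 1's domain is down to {red}, so box 1 = red. Remove red from box 3.
That leaves box 3 = green.
That leaves box 5 = purple. Remove purple from box 2, box 6.
So white goes to box 2.

box 2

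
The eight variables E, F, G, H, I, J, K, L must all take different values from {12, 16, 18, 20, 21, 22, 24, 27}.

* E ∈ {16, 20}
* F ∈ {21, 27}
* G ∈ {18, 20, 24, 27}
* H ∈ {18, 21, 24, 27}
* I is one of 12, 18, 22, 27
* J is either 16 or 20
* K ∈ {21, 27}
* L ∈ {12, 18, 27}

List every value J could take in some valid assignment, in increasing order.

16, 20

The 8 variables together cover exactly {12, 16, 18, 20, 21, 22, 24, 27} — 8 values for 8 variables — and 22 appears only in I's list, so I = 22.
The 7 still-open variables together cover exactly {12, 16, 18, 20, 21, 24, 27} — 7 values for 7 variables — and 12 appears only in L's list, so L = 12.
E and J share exactly the 2 values {16, 20}; by pigeonhole those values go to them, so strike 16, 20 from G.
The 2 variables F and K are confined to {21, 27}, which locks those values in; drop them from G, H.
No further eliminations apply; J can still be any of 16, 20.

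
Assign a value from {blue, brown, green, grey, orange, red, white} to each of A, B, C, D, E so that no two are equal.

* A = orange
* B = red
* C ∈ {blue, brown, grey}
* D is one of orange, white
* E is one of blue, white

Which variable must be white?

D

A must be orange (only option left). Strike orange from D.
So white goes to D.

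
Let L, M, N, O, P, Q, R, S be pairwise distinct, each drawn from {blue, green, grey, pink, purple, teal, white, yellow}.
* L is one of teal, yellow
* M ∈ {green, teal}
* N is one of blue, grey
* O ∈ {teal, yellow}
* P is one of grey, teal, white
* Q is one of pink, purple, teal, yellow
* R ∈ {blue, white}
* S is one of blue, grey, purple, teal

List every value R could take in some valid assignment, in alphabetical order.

The 8 variables together cover exactly {blue, green, grey, pink, purple, teal, white, yellow} — 8 values for 8 variables — and green appears only in M's list, so M = green.
The 7 still-open variables together cover exactly {blue, grey, pink, purple, teal, white, yellow} — 7 values for 7 variables — and pink appears only in Q's list, so Q = pink.
The 6 still-open variables draw from only 6 values {blue, grey, purple, teal, white, yellow}, so each is used; only S can be purple, hence S = purple.
L and O between them cover only {teal, yellow} — a naked pair. Remove those values from P.
No further eliminations apply; R can still be any of blue, white.

blue, white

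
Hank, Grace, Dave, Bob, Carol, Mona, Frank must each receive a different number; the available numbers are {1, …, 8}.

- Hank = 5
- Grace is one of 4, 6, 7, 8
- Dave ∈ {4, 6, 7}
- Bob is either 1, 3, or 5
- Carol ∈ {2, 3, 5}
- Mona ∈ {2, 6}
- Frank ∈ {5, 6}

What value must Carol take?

Hank must be 5 (only option left). Strike 5 from Bob, Carol, Frank.
Frank has just one choice, so Frank = 6. Remove 6 from Grace, Dave, Mona.
Mona must be 2 (only option left). Strike 2 from Carol.
So Carol = 3.

3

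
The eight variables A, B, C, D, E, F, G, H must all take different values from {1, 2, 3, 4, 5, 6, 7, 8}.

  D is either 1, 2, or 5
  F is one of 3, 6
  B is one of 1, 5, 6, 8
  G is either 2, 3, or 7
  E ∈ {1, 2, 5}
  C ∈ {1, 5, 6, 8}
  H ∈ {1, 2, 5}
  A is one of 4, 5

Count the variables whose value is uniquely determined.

3

Among the 8 variables, 4 fits only A (and all 8 values in {1, 2, 3, 4, 5, 6, 7, 8} must be used), so A = 4.
Among the 7 still-open variables, 7 fits only G (and all 7 values in {1, 2, 3, 5, 6, 7, 8} must be used), so G = 7.
The 6 still-open variables draw from only 6 values {1, 2, 3, 5, 6, 8}, so each is used; only F can be 3, hence F = 3.
The 3 variables D, E, H are confined to {1, 2, 5}, which locks those values in; drop them from B, C.
Determined: A=4, F=3, G=7. The other variables each still have more than one consistent value. That makes 3.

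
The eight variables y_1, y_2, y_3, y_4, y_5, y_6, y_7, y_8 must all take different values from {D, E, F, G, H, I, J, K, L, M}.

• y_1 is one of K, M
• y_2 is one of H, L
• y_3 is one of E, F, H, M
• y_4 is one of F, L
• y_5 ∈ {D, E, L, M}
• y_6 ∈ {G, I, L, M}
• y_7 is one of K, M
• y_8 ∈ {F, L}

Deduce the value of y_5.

y_1 and y_7 between them cover only {K, M} — a naked pair. Remove those values from y_3, y_5, y_6.
y_4 and y_8 between them cover only {F, L} — a naked pair. Remove those values from y_2, y_3, y_5, y_6.
y_2 has just one choice, so y_2 = H. Strike H from y_3.
y_3 has just one choice, so y_3 = E. Eliminate E elsewhere: y_5.
So y_5 = D.

D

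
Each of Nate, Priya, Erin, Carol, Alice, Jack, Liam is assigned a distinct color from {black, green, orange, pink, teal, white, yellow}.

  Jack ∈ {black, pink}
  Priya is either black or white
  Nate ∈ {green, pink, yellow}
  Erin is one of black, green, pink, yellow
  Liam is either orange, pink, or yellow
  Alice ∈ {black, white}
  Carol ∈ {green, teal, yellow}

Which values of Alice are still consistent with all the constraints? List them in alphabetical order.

Among the 7 variables, orange fits only Liam (and all 7 values in {black, green, orange, pink, teal, white, yellow} must be used), so Liam = orange.
Among the 6 still-open variables, teal fits only Carol (and all 6 values in {black, green, pink, teal, white, yellow} must be used), so Carol = teal.
Priya and Alice share exactly the 2 values {black, white}; by pigeonhole those values go to them, so strike black, white from Erin, Jack.
Jack must be pink (only option left). Remove pink from Nate, Erin.
No further eliminations apply; Alice can still be any of black, white.

black, white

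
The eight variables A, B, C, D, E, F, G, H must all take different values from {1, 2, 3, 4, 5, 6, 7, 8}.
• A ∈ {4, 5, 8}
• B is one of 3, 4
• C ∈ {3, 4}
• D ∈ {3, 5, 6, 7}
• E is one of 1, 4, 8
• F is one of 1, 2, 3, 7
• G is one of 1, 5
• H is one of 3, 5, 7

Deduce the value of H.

The 8 variables together cover exactly {1, 2, 3, 4, 5, 6, 7, 8} — 8 values for 8 variables — and 2 appears only in F's list, so F = 2.
Among the 7 still-open variables, 6 fits only D (and all 7 values in {1, 3, 4, 5, 6, 7, 8} must be used), so D = 6.
Among the 6 still-open variables, 7 fits only H (and all 6 values in {1, 3, 4, 5, 7, 8} must be used), so H = 7.

7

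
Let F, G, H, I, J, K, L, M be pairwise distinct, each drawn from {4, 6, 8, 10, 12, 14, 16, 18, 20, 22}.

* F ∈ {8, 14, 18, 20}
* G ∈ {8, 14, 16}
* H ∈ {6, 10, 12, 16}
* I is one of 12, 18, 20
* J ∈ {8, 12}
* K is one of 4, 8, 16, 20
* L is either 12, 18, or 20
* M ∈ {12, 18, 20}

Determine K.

I, L, M share exactly the 3 values {12, 18, 20}; by pigeonhole those values go to them, so strike 12, 18, 20 from F, H, J, K.
J's domain is down to {8}, so J = 8. Eliminate 8 elsewhere: F, G, K.
F must be 14 (only option left). Remove 14 from G.
That leaves G = 16. Remove 16 from H, K.
So K = 4.

4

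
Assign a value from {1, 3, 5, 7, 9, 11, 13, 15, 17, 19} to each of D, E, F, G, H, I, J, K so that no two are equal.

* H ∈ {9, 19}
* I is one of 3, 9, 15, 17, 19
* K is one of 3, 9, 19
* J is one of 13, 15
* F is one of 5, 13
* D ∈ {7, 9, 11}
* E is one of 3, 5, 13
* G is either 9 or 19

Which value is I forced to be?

17

G and H share exactly the 2 values {9, 19}; by pigeonhole those values go to them, so strike 9, 19 from D, I, K.
K's domain is down to {3}, so K = 3. Remove 3 from E, I.
E and F between them cover only {5, 13} — a naked pair. Remove those values from J.
J must be 15 (only option left). Remove 15 from I.
So I = 17.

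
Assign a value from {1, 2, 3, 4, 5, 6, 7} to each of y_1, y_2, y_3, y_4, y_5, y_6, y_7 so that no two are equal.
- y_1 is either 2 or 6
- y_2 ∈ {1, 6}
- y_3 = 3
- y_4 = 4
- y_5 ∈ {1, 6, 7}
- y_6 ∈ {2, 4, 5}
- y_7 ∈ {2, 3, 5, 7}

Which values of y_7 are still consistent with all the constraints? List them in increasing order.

2, 5, 7

y_3's domain is down to {3}, so y_3 = 3. So y_7 can't be 3.
y_4's domain is down to {4}, so y_4 = 4. Strike 4 from y_6.
No further eliminations apply; y_7 can still be any of 2, 5, 7.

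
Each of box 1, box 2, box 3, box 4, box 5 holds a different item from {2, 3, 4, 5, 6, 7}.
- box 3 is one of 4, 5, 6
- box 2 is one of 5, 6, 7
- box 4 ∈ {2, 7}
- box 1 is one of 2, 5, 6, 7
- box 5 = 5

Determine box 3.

4

box 5's domain is down to {5}, so box 5 = 5. So box 1, box 2, box 3 can't be 5.
The 4 still-open variables together cover exactly {2, 4, 6, 7} — 4 values for 4 variables — and 4 appears only in box 3's list, so box 3 = 4.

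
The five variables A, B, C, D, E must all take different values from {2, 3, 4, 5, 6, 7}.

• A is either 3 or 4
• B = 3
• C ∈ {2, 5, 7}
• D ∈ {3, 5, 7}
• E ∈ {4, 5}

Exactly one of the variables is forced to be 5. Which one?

E

B's domain is down to {3}, so B = 3. Strike 3 from A, D.
A must be 4 (only option left). So E can't be 4.
So 5 goes to E.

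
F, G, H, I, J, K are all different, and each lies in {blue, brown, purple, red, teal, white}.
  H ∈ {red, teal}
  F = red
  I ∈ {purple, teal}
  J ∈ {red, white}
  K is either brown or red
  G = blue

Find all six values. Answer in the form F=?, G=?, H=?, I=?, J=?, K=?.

F's domain is down to {red}, so F = red. So H, J, K can't be red.
G has just one choice, so G = blue.
That leaves H = teal. So I can't be teal.
I has just one choice, so I = purple.
That leaves J = white.
K must be brown (only option left).

F=red, G=blue, H=teal, I=purple, J=white, K=brown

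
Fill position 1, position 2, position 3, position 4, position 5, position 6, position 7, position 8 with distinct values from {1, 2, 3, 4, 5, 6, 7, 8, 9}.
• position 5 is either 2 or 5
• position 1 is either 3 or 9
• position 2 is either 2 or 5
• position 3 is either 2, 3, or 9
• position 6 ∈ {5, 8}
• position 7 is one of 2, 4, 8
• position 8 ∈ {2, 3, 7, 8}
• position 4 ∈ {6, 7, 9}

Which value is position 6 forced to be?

The 8 variables together cover exactly {2, 3, 4, 5, 6, 7, 8, 9} — 8 values for 8 variables — and 4 appears only in position 7's list, so position 7 = 4.
The 7 still-open variables draw from only 7 values {2, 3, 5, 6, 7, 8, 9}, so each is used; only position 4 can be 6, hence position 4 = 6.
The 6 still-open variables draw from only 6 values {2, 3, 5, 7, 8, 9}, so each is used; only position 8 can be 7, hence position 8 = 7.
The 5 still-open variables together cover exactly {2, 3, 5, 8, 9} — 5 values for 5 variables — and 8 appears only in position 6's list, so position 6 = 8.

8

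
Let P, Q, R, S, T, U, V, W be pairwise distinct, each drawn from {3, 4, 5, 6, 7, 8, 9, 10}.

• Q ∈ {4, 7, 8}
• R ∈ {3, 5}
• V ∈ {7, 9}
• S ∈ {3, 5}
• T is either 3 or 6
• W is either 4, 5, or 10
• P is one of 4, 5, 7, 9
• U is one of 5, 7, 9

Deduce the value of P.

4

The 8 variables together cover exactly {3, 4, 5, 6, 7, 8, 9, 10} — 8 values for 8 variables — and 6 appears only in T's list, so T = 6.
Among the 7 still-open variables, 8 fits only Q (and all 7 values in {3, 4, 5, 7, 8, 9, 10} must be used), so Q = 8.
Among the 6 still-open variables, 10 fits only W (and all 6 values in {3, 4, 5, 7, 9, 10} must be used), so W = 10.
Among the 5 still-open variables, 4 fits only P (and all 5 values in {3, 4, 5, 7, 9} must be used), so P = 4.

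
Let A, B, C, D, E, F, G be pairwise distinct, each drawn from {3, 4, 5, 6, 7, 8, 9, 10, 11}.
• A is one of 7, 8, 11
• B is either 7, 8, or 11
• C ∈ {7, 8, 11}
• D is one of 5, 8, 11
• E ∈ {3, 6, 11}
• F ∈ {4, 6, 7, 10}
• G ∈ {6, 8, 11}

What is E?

3

A, B, C between them cover only {7, 8, 11} — a naked triple. Remove those values from D, E, F, G.
D has just one choice, so D = 5.
G has just one choice, so G = 6. Remove 6 from E, F.
So E = 3.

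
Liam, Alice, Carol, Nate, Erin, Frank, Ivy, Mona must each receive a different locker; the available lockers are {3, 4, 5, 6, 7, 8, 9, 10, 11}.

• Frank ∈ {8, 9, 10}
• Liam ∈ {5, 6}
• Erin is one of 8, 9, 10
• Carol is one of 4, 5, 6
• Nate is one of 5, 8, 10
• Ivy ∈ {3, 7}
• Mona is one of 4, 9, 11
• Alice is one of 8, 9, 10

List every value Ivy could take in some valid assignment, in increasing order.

Alice, Erin, Frank share exactly the 3 values {8, 9, 10}; by pigeonhole those values go to them, so strike 8, 9, 10 from Nate, Mona.
Nate must be 5 (only option left). Eliminate 5 elsewhere: Liam, Carol.
Liam's domain is down to {6}, so Liam = 6. Eliminate 6 elsewhere: Carol.
Carol has just one choice, so Carol = 4. Strike 4 from Mona.
Mona's domain is down to {11}, so Mona = 11.
No further eliminations apply; Ivy can still be any of 3, 7.

3, 7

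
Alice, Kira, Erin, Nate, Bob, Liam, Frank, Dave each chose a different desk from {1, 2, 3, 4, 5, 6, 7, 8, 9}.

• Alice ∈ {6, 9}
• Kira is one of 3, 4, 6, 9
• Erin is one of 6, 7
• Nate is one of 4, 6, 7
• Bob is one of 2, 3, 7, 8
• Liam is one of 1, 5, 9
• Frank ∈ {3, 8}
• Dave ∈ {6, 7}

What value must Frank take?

Erin and Dave share exactly the 2 values {6, 7}; by pigeonhole those values go to them, so strike 6, 7 from Alice, Kira, Nate, Bob.
Alice must be 9 (only option left). Eliminate 9 elsewhere: Kira, Liam.
Nate must be 4 (only option left). Strike 4 from Kira.
Kira has just one choice, so Kira = 3. Strike 3 from Bob, Frank.
So Frank = 8.

8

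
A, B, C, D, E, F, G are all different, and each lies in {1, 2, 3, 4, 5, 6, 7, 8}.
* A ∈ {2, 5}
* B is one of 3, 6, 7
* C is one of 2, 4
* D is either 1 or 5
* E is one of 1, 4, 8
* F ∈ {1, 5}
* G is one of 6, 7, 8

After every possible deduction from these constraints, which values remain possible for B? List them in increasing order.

3, 6, 7

The 2 variables D and F are confined to {1, 5}, which locks those values in; drop them from A, E.
A must be 2 (only option left). Eliminate 2 elsewhere: C.
That leaves C = 4. Strike 4 from E.
That leaves E = 8. Eliminate 8 elsewhere: G.
No further eliminations apply; B can still be any of 3, 6, 7.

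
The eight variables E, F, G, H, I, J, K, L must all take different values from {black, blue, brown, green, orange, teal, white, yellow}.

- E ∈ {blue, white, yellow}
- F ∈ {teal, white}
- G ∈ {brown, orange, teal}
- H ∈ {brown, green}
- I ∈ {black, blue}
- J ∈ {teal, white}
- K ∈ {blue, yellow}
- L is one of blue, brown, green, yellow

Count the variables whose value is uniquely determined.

2

The 8 variables together cover exactly {black, blue, brown, green, orange, teal, white, yellow} — 8 values for 8 variables — and black appears only in I's list, so I = black.
The 7 still-open variables draw from only 7 values {blue, brown, green, orange, teal, white, yellow}, so each is used; only G can be orange, hence G = orange.
F and J between them cover only {teal, white} — a naked pair. Remove those values from E.
The 2 variables E and K are confined to {blue, yellow}, which locks those values in; drop them from L.
Determined: G=orange, I=black. The other variables each still have more than one consistent value. That makes 2.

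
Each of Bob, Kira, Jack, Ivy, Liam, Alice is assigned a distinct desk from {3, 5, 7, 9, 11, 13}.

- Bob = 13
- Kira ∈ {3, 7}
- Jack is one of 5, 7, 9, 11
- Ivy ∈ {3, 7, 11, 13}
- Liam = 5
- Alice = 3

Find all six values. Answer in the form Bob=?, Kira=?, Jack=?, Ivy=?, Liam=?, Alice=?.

Bob=13, Kira=7, Jack=9, Ivy=11, Liam=5, Alice=3

Bob's domain is down to {13}, so Bob = 13. So Ivy can't be 13.
Liam must be 5 (only option left). So Jack can't be 5.
That leaves Alice = 3. Strike 3 from Kira, Ivy.
Kira must be 7 (only option left). So Jack, Ivy can't be 7.
That leaves Ivy = 11. Eliminate 11 elsewhere: Jack.
Jack must be 9 (only option left).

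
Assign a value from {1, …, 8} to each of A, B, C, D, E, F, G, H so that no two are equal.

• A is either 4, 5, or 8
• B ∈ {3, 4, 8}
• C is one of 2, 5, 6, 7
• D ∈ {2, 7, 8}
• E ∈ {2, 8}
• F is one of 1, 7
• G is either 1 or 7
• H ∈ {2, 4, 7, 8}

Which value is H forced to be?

Among the 8 variables, 3 fits only B (and all 8 values in {1, 2, 3, 4, 5, 6, 7, 8} must be used), so B = 3.
The 7 still-open variables draw from only 7 values {1, 2, 4, 5, 6, 7, 8}, so each is used; only C can be 6, hence C = 6.
The 6 still-open variables draw from only 6 values {1, 2, 4, 5, 7, 8}, so each is used; only A can be 5, hence A = 5.
The 5 still-open variables draw from only 5 values {1, 2, 4, 7, 8}, so each is used; only H can be 4, hence H = 4.

4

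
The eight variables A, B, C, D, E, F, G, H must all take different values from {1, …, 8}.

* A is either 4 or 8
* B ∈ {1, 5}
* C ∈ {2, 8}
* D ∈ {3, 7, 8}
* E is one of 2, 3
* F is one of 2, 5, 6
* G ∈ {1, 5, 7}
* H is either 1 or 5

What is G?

7

The 8 variables draw from only 8 values {1, 2, 3, 4, 5, 6, 7, 8}, so each is used; only A can be 4, hence A = 4.
Among the 7 still-open variables, 6 fits only F (and all 7 values in {1, 2, 3, 5, 6, 7, 8} must be used), so F = 6.
The 2 variables B and H are confined to {1, 5}, which locks those values in; drop them from G.
So G = 7.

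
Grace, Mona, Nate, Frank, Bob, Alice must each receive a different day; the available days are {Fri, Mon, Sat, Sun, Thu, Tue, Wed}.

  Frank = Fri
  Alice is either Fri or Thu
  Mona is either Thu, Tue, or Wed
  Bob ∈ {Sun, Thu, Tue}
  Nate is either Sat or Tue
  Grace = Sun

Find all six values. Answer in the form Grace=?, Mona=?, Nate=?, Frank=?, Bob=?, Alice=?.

Grace=Sun, Mona=Wed, Nate=Sat, Frank=Fri, Bob=Tue, Alice=Thu

Grace's domain is down to {Sun}, so Grace = Sun. Remove Sun from Bob.
That leaves Frank = Fri. So Alice can't be Fri.
Alice must be Thu (only option left). Strike Thu from Mona, Bob.
Bob must be Tue (only option left). So Mona, Nate can't be Tue.
Mona's domain is down to {Wed}, so Mona = Wed.
Nate's domain is down to {Sat}, so Nate = Sat.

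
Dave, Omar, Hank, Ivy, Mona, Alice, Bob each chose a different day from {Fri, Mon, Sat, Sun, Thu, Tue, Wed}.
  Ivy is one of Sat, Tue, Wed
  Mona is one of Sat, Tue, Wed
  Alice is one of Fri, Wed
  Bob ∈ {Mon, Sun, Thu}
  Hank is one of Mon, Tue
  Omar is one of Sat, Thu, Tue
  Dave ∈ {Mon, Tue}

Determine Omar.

The 7 variables draw from only 7 values {Fri, Mon, Sat, Sun, Thu, Tue, Wed}, so each is used; only Alice can be Fri, hence Alice = Fri.
The 6 still-open variables together cover exactly {Mon, Sat, Sun, Thu, Tue, Wed} — 6 values for 6 variables — and Sun appears only in Bob's list, so Bob = Sun.
The 5 still-open variables draw from only 5 values {Mon, Sat, Thu, Tue, Wed}, so each is used; only Omar can be Thu, hence Omar = Thu.

Thu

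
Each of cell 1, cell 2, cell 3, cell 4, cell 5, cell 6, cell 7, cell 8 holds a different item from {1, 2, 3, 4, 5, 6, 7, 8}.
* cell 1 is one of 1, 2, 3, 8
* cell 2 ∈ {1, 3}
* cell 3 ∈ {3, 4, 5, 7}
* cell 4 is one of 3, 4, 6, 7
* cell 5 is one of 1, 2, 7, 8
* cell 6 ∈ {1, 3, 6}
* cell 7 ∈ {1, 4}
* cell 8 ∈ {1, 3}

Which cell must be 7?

cell 4

The 8 variables draw from only 8 values {1, 2, 3, 4, 5, 6, 7, 8}, so each is used; only cell 3 can be 5, hence cell 3 = 5.
The 2 variables cell 2 and cell 8 are confined to {1, 3}, which locks those values in; drop them from cell 1, cell 4, cell 5, cell 6, cell 7.
cell 6 must be 6 (only option left). Remove 6 from cell 4.
cell 7's domain is down to {4}, so cell 7 = 4. Remove 4 from cell 4.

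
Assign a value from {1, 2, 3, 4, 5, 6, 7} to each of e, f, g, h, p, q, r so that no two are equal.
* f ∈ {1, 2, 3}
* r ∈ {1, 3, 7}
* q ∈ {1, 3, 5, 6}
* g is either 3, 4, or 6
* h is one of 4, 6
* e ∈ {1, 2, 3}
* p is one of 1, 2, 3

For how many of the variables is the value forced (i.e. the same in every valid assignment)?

Among the 7 variables, 5 fits only q (and all 7 values in {1, 2, 3, 4, 5, 6, 7} must be used), so q = 5.
The 6 still-open variables draw from only 6 values {1, 2, 3, 4, 6, 7}, so each is used; only r can be 7, hence r = 7.
e, f, p share exactly the 3 values {1, 2, 3}; by pigeonhole those values go to them, so strike 1, 2, 3 from g.
Determined: q=5, r=7. The other variables each still have more than one consistent value. That makes 2.

2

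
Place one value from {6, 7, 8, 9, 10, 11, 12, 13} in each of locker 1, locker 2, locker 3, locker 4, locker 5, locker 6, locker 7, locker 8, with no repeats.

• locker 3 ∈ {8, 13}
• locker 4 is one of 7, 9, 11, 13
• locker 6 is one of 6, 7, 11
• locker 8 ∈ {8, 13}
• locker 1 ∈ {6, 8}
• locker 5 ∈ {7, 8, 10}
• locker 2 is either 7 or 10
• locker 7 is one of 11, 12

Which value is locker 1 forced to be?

The 8 variables together cover exactly {6, 7, 8, 9, 10, 11, 12, 13} — 8 values for 8 variables — and 9 appears only in locker 4's list, so locker 4 = 9.
The 7 still-open variables draw from only 7 values {6, 7, 8, 10, 11, 12, 13}, so each is used; only locker 7 can be 12, hence locker 7 = 12.
The 6 still-open variables together cover exactly {6, 7, 8, 10, 11, 13} — 6 values for 6 variables — and 11 appears only in locker 6's list, so locker 6 = 11.
Among the 5 still-open variables, 6 fits only locker 1 (and all 5 values in {6, 7, 8, 10, 13} must be used), so locker 1 = 6.

6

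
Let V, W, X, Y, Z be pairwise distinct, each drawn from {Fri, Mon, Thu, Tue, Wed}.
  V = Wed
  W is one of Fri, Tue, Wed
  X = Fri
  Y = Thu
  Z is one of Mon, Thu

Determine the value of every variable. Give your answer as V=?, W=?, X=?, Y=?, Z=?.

V=Wed, W=Tue, X=Fri, Y=Thu, Z=Mon

V has just one choice, so V = Wed. So W can't be Wed.
X must be Fri (only option left). Strike Fri from W.
Y must be Thu (only option left). Eliminate Thu elsewhere: Z.
Z's domain is down to {Mon}, so Z = Mon.
W must be Tue (only option left).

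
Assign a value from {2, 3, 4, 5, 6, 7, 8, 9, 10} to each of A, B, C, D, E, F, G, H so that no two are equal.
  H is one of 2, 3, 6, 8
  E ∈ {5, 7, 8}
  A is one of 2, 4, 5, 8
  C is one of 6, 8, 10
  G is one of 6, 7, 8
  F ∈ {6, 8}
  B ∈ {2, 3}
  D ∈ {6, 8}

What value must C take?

10

The 8 variables together cover exactly {2, 3, 4, 5, 6, 7, 8, 10} — 8 values for 8 variables — and 4 appears only in A's list, so A = 4.
The 7 still-open variables draw from only 7 values {2, 3, 5, 6, 7, 8, 10}, so each is used; only E can be 5, hence E = 5.
The 6 still-open variables draw from only 6 values {2, 3, 6, 7, 8, 10}, so each is used; only G can be 7, hence G = 7.
The 5 still-open variables together cover exactly {2, 3, 6, 8, 10} — 5 values for 5 variables — and 10 appears only in C's list, so C = 10.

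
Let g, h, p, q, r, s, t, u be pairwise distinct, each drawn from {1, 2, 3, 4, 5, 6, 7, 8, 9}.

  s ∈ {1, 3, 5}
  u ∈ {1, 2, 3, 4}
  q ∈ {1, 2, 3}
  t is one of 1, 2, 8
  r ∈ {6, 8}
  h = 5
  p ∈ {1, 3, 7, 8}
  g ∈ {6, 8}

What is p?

h's domain is down to {5}, so h = 5. So s can't be 5.
The 7 still-open variables together cover exactly {1, 2, 3, 4, 6, 7, 8} — 7 values for 7 variables — and 4 appears only in u's list, so u = 4.
The 6 still-open variables together cover exactly {1, 2, 3, 6, 7, 8} — 6 values for 6 variables — and 7 appears only in p's list, so p = 7.

7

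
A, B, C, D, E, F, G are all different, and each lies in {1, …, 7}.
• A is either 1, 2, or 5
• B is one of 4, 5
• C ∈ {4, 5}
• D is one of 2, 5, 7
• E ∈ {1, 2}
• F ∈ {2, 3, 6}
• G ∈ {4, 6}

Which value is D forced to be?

7

The 7 variables draw from only 7 values {1, 2, 3, 4, 5, 6, 7}, so each is used; only F can be 3, hence F = 3.
Among the 6 still-open variables, 6 fits only G (and all 6 values in {1, 2, 4, 5, 6, 7} must be used), so G = 6.
The 5 still-open variables draw from only 5 values {1, 2, 4, 5, 7}, so each is used; only D can be 7, hence D = 7.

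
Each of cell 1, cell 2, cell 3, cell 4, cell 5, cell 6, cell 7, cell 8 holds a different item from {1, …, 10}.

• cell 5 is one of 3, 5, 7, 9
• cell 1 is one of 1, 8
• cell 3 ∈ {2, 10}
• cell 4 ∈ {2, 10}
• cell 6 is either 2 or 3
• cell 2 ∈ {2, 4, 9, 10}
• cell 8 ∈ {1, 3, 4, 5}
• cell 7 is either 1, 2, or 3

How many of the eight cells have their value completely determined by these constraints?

cell 3 and cell 4 between them cover only {2, 10} — a naked pair. Remove those values from cell 2, cell 6, cell 7.
cell 6 has just one choice, so cell 6 = 3. So cell 5, cell 7, cell 8 can't be 3.
That leaves cell 7 = 1. Eliminate 1 elsewhere: cell 1, cell 8.
That leaves cell 1 = 8.
Determined: cell 1=8, cell 6=3, cell 7=1. The other cells each still have more than one consistent value. That makes 3.

3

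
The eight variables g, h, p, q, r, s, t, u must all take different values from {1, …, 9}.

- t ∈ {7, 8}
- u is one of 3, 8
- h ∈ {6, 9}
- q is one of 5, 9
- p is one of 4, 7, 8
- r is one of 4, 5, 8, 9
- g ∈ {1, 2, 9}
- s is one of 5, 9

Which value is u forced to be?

q and s share exactly the 2 values {5, 9}; by pigeonhole those values go to them, so strike 5, 9 from g, h, r.
h must be 6 (only option left).
p, r, t share exactly the 3 values {4, 7, 8}; by pigeonhole those values go to them, so strike 4, 7, 8 from u.
So u = 3.

3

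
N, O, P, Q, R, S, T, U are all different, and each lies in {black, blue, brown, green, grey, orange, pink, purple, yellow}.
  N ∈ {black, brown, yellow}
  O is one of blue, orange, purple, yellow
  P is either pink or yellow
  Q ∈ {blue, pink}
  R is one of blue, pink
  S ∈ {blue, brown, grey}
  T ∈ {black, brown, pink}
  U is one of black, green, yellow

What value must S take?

grey

Q and R share exactly the 2 values {blue, pink}; by pigeonhole those values go to them, so strike blue, pink from O, P, S, T.
That leaves P = yellow. Strike yellow from N, O, U.
The 2 variables N and T are confined to {black, brown}, which locks those values in; drop them from S, U.
So S = grey.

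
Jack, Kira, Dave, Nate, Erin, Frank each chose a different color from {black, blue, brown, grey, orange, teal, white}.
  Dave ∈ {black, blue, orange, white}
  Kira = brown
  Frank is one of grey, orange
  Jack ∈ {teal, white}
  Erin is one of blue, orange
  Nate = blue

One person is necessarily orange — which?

Erin

Kira's domain is down to {brown}, so Kira = brown.
Nate has just one choice, so Nate = blue. Remove blue from Dave, Erin.
So orange goes to Erin.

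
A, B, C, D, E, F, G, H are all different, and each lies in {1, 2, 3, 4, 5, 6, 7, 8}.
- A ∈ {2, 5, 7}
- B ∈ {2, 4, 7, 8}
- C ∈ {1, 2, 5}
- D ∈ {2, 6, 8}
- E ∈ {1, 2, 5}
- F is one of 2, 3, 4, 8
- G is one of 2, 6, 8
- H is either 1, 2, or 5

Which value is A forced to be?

7

The 8 variables together cover exactly {1, 2, 3, 4, 5, 6, 7, 8} — 8 values for 8 variables — and 3 appears only in F's list, so F = 3.
The 7 still-open variables draw from only 7 values {1, 2, 4, 5, 6, 7, 8}, so each is used; only B can be 4, hence B = 4.
The 6 still-open variables together cover exactly {1, 2, 5, 6, 7, 8} — 6 values for 6 variables — and 7 appears only in A's list, so A = 7.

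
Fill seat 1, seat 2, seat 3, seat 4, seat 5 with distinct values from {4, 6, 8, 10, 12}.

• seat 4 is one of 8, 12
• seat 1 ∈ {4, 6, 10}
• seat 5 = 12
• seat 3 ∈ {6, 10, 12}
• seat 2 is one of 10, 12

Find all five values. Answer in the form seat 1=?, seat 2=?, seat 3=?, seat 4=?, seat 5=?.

seat 5 has just one choice, so seat 5 = 12. Eliminate 12 elsewhere: seat 2, seat 3, seat 4.
seat 2 has just one choice, so seat 2 = 10. Strike 10 from seat 1, seat 3.
seat 3 must be 6 (only option left). So seat 1 can't be 6.
seat 4 has just one choice, so seat 4 = 8.
That leaves seat 1 = 4.

seat 1=4, seat 2=10, seat 3=6, seat 4=8, seat 5=12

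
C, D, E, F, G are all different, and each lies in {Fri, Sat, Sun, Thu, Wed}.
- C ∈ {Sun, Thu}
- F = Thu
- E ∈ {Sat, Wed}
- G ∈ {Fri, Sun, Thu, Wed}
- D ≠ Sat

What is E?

Sat

F must be Thu (only option left). So C, D, G can't be Thu.
That leaves C = Sun. Eliminate Sun elsewhere: D, G.
The 3 still-open variables draw from only 3 values {Fri, Sat, Wed}, so each is used; only E can be Sat, hence E = Sat.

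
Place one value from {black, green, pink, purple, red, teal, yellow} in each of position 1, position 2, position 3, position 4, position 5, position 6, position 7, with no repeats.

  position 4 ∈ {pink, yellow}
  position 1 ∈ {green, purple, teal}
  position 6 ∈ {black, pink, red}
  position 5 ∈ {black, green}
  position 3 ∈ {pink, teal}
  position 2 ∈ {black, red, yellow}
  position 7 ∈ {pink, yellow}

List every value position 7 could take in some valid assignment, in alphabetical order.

Among the 7 variables, purple fits only position 1 (and all 7 values in {black, green, pink, purple, red, teal, yellow} must be used), so position 1 = purple.
The 6 still-open variables draw from only 6 values {black, green, pink, red, teal, yellow}, so each is used; only position 5 can be green, hence position 5 = green.
The 5 still-open variables together cover exactly {black, pink, red, teal, yellow} — 5 values for 5 variables — and teal appears only in position 3's list, so position 3 = teal.
position 4 and position 7 share exactly the 2 values {pink, yellow}; by pigeonhole those values go to them, so strike pink, yellow from position 2, position 6.
No further eliminations apply; position 7 can still be any of pink, yellow.

pink, yellow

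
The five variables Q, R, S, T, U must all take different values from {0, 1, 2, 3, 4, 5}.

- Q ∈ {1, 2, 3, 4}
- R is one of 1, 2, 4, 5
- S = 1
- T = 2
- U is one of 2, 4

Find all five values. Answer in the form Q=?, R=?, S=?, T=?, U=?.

Q=3, R=5, S=1, T=2, U=4

S has just one choice, so S = 1. So Q, R can't be 1.
That leaves T = 2. Strike 2 from Q, R, U.
That leaves U = 4. Strike 4 from Q, R.
Q must be 3 (only option left).
That leaves R = 5.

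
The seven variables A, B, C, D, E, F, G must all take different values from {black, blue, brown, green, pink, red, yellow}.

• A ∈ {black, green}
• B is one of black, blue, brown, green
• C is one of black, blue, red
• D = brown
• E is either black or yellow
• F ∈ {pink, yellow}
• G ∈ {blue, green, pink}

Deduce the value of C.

red

D must be brown (only option left). Eliminate brown elsewhere: B.
The 6 still-open variables draw from only 6 values {black, blue, green, pink, red, yellow}, so each is used; only C can be red, hence C = red.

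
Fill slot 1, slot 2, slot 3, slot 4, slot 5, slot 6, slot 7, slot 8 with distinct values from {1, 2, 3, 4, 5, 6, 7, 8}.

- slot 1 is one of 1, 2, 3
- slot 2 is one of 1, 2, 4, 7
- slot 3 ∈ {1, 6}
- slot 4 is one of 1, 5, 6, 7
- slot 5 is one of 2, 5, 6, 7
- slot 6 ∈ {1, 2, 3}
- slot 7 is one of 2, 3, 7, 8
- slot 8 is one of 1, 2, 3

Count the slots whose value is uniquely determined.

3

The 8 variables together cover exactly {1, 2, 3, 4, 5, 6, 7, 8} — 8 values for 8 variables — and 4 appears only in slot 2's list, so slot 2 = 4.
The 7 still-open variables draw from only 7 values {1, 2, 3, 5, 6, 7, 8}, so each is used; only slot 7 can be 8, hence slot 7 = 8.
slot 1, slot 6, slot 8 between them cover only {1, 2, 3} — a naked triple. Remove those values from slot 3, slot 4, slot 5.
slot 3 has just one choice, so slot 3 = 6. Eliminate 6 elsewhere: slot 4, slot 5.
Determined: slot 2=4, slot 3=6, slot 7=8. The other slots each still have more than one consistent value. That makes 3.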